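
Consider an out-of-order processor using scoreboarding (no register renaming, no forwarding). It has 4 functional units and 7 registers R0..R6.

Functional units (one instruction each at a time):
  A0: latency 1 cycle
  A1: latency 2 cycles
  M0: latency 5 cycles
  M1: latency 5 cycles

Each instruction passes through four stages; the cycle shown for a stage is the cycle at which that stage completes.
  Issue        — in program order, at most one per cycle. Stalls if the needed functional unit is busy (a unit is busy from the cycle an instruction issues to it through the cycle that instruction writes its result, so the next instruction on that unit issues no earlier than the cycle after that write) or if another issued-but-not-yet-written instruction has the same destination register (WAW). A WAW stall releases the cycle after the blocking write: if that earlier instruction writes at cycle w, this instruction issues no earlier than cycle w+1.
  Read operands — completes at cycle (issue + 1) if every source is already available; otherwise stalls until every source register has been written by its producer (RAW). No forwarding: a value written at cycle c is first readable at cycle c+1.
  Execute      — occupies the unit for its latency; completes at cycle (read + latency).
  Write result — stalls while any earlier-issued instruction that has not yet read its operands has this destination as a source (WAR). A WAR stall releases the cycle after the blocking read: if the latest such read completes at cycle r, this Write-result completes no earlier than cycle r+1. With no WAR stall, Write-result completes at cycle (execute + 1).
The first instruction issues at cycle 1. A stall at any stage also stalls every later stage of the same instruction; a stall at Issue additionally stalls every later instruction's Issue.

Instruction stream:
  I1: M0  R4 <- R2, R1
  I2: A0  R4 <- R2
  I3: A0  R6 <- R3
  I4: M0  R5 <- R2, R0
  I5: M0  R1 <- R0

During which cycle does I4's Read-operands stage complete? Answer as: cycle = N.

cycle = 15

c1: I1 issues→M0
c2: I1 reads
c7: I1 exec-done
c8: I1 writes R4
c9: I2 issues→A0
c10: I2 reads
c11: I2 exec-done
c12: I2 writes R4
c13: I3 issues→A0
c14: I3 reads | I4 issues→M0
c15: I3 exec-done | I4 reads
c16: I3 writes R6
c20: I4 exec-done
c21: I4 writes R5
c22: I5 issues→M0
c23: I5 reads
c28: I5 exec-done
c29: I5 writes R1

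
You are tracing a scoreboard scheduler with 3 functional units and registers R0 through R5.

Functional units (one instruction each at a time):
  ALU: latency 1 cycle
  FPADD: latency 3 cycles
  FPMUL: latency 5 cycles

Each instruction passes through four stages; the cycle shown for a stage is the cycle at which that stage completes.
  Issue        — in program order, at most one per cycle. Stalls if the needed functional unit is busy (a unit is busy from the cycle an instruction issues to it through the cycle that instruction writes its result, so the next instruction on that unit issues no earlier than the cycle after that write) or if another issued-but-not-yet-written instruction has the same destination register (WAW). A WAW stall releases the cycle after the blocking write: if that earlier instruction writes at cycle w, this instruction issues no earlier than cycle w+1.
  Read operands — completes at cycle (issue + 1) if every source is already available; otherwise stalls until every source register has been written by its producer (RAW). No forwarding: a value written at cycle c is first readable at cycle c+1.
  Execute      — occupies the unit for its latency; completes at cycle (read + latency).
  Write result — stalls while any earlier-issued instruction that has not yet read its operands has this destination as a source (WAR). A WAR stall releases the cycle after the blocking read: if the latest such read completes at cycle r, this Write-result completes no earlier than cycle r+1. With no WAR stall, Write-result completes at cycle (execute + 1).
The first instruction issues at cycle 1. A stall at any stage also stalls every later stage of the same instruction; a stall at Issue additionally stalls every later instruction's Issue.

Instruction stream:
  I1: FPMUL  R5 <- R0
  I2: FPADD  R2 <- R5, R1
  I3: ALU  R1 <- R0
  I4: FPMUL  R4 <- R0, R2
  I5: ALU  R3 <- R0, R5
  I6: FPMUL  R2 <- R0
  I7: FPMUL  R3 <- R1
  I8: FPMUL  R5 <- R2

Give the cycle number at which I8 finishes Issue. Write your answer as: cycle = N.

cycle = 37

c1: issue I1 (FPMUL)
c2: I1 read-ops; issue I2 (FPADD)
c3: issue I3 (ALU)
c4: I3 read-ops
c5: I3 finished on ALU
c7: I1 finished on FPMUL
c8: I1→R5
c9: I2 read-ops; issue I4 (FPMUL)
c10: I3→R1
c11: issue I5 (ALU)
c12: I2 finished on FPADD; I5 read-ops
c13: I2→R2; I5 finished on ALU
c14: I4 read-ops; I5→R3
c19: I4 finished on FPMUL
c20: I4→R4
c21: issue I6 (FPMUL)
c22: I6 read-ops
c27: I6 finished on FPMUL
c28: I6→R2
c29: issue I7 (FPMUL)
c30: I7 read-ops
c35: I7 finished on FPMUL
c36: I7→R3
c37: issue I8 (FPMUL)
c38: I8 read-ops
c43: I8 finished on FPMUL
c44: I8→R5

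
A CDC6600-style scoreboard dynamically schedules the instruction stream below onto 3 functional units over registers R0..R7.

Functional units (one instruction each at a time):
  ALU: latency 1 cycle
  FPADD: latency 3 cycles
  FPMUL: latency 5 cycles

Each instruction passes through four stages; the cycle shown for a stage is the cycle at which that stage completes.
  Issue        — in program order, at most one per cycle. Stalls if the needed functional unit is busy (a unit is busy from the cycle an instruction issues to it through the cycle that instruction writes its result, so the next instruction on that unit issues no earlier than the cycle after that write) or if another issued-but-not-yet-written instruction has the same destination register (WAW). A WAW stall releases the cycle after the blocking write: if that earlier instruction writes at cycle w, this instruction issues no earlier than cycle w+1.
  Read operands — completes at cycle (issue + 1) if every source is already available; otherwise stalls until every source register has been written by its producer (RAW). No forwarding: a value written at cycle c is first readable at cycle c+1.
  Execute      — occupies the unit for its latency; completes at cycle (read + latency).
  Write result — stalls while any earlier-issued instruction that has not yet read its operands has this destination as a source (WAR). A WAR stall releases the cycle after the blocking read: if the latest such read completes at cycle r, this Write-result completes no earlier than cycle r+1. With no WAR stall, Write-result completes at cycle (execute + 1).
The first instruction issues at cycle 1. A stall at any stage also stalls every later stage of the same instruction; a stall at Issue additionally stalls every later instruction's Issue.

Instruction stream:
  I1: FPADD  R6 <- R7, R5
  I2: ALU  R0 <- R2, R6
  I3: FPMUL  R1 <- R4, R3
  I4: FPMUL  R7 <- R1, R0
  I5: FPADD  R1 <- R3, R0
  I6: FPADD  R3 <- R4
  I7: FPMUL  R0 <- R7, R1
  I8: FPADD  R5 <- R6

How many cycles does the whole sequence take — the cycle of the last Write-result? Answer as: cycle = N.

c1: I1 dispatched to FPADD
c2: I1 operands ready · I2 dispatched to ALU
c3: I3 dispatched to FPMUL
c4: I3 operands ready
c5: I1 complete
c6: R6←I1
c7: I2 operands ready
c8: I2 complete
c9: R0←I2 · I3 complete
c10: R1←I3
c11: I4 dispatched to FPMUL
c12: I4 operands ready · I5 dispatched to FPADD
c13: I5 operands ready
c16: I5 complete
c17: I4 complete · R1←I5
c18: R7←I4 · I6 dispatched to FPADD
c19: I6 operands ready · I7 dispatched to FPMUL
c20: I7 operands ready
c22: I6 complete
c23: R3←I6
c24: I8 dispatched to FPADD
c25: I7 complete · I8 operands ready
c26: R0←I7
c28: I8 complete
c29: R5←I8

cycle = 29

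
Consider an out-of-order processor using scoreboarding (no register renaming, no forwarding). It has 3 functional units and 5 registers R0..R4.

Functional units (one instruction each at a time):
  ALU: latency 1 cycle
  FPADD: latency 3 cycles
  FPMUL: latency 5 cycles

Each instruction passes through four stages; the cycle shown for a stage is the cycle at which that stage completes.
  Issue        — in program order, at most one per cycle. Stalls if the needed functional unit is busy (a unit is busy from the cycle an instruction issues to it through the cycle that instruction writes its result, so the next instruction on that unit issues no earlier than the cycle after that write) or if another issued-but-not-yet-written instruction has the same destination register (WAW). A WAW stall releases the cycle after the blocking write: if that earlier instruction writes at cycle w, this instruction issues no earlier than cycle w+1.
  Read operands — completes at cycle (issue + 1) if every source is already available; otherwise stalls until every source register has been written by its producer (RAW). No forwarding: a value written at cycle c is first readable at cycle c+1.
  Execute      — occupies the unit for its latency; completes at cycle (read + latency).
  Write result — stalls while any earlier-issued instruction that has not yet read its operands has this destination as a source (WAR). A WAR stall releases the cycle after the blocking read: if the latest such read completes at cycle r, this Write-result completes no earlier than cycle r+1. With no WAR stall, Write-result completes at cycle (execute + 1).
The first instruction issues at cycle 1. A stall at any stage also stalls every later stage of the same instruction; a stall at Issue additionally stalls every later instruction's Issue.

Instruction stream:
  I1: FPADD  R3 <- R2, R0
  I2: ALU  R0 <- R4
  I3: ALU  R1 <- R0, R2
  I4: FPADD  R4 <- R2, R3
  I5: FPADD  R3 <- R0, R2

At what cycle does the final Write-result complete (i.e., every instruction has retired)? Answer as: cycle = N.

cycle = 18

c1: I1 issues→FPADD
c2: I1 reads; I2 issues→ALU
c3: I2 reads
c4: I2 exec-done
c5: I1 exec-done; I2 writes R0
c6: I1 writes R3; I3 issues→ALU
c7: I3 reads; I4 issues→FPADD
c8: I3 exec-done; I4 reads
c9: I3 writes R1
c11: I4 exec-done
c12: I4 writes R4
c13: I5 issues→FPADD
c14: I5 reads
c17: I5 exec-done
c18: I5 writes R3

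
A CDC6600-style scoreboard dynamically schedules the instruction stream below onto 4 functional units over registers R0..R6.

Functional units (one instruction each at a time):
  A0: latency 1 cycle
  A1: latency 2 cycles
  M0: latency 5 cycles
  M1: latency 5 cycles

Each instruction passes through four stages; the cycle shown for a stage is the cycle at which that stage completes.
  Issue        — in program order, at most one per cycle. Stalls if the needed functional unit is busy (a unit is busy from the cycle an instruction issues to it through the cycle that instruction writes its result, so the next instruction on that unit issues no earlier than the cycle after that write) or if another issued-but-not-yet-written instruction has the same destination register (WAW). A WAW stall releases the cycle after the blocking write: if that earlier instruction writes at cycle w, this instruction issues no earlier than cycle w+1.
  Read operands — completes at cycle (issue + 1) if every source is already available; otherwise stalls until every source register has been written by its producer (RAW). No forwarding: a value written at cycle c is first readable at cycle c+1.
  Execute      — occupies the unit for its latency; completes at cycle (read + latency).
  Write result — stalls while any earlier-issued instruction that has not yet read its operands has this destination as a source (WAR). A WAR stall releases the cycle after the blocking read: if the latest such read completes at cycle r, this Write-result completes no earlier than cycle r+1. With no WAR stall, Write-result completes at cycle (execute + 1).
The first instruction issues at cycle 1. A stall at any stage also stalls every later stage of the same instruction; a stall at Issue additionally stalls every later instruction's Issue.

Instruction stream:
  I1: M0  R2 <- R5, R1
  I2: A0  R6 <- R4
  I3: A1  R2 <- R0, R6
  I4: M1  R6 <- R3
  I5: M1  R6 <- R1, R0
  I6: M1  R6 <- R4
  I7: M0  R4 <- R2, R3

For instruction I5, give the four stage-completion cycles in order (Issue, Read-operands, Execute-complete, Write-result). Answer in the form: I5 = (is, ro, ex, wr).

I5 = (18, 19, 24, 25)

[I1] 1/2/7/8
[I2] 2/3/4/5
[I3] 9/10/12/13  (WAW R2: wait I1 write@8)
[I4] 10/11/16/17
[I5] 18/19/24/25  (struct: M1 busy until I4 writes@17)
[I6] 26/27/32/33  (struct: M1 busy until I5 writes@25)
[I7] 27/28/33/34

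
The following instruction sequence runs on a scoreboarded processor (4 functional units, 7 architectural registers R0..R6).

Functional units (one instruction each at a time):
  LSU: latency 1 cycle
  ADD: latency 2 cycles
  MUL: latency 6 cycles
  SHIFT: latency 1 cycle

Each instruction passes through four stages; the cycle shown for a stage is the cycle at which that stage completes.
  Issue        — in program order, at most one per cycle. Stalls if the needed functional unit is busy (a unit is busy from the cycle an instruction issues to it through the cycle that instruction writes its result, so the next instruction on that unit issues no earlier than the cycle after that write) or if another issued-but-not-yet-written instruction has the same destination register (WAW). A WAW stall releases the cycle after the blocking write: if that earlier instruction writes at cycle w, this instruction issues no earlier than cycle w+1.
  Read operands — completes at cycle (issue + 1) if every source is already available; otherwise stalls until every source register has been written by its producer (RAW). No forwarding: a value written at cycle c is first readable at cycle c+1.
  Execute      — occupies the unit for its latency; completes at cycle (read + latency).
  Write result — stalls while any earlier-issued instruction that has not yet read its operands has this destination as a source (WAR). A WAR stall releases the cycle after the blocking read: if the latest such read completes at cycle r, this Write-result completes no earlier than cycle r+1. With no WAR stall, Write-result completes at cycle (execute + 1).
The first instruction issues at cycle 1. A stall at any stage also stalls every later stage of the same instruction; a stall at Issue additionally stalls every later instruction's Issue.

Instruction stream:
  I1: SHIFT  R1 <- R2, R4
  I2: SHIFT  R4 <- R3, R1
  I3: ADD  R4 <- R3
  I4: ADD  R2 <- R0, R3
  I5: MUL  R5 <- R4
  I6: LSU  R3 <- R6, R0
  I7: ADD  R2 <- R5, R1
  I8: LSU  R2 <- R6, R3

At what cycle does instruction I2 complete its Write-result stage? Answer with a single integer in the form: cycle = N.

1) issue 1, read 2, done 3, write 4
2) issue 5, read 6, done 7, write 8  <struct: SHIFT busy until I1 writes@4>
3) issue 9, read 10, done 12, write 13  <WAW R4: wait I2 write@8>
4) issue 14, read 15, done 17, write 18  <struct: ADD busy until I3 writes@13>
5) issue 15, read 16, done 22, write 23
6) issue 16, read 17, done 18, write 19
7) issue 19, read 24, done 26, write 27  <struct: ADD busy until I4 writes@18 / RAW R5: wait I5 write@23>
8) issue 28, read 29, done 30, write 31  <WAW R2: wait I7 write@27>

cycle = 8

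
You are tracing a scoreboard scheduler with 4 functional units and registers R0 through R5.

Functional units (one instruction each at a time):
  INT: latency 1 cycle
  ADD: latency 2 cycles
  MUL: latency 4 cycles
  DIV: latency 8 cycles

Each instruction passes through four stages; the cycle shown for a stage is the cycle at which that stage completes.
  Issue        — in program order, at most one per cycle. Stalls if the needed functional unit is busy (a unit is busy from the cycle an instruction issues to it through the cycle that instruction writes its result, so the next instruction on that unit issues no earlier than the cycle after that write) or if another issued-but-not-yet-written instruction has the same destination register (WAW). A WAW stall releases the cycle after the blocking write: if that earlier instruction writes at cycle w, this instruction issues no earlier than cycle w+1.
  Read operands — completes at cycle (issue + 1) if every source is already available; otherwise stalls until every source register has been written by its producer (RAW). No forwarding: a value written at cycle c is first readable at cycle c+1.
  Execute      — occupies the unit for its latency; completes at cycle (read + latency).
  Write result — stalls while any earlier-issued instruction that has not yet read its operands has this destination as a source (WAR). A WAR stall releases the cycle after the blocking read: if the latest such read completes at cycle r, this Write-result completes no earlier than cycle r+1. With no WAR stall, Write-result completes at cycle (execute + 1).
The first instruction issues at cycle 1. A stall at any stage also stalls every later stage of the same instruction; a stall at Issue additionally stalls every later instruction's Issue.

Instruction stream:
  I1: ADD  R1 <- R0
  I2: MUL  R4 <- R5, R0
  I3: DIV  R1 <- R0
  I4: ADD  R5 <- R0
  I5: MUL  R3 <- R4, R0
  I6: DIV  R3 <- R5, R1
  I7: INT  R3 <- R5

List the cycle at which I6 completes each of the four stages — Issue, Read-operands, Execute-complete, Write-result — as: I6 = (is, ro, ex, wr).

I6 = (17, 18, 26, 27)

t=1  I1→ADD
t=2  I1 RO; I2→MUL
t=3  I2 RO
t=4  I1 EX
t=5  I1 WR R1
t=6  I3→DIV
t=7  I2 EX; I3 RO; I4→ADD
t=8  I2 WR R4; I4 RO
t=9  I5→MUL
t=10  I4 EX; I5 RO
t=11  I4 WR R5
t=14  I5 EX
t=15  I3 EX; I5 WR R3
t=16  I3 WR R1
t=17  I6→DIV
t=18  I6 RO
t=26  I6 EX
t=27  I6 WR R3
t=28  I7→INT
t=29  I7 RO
t=30  I7 EX
t=31  I7 WR R3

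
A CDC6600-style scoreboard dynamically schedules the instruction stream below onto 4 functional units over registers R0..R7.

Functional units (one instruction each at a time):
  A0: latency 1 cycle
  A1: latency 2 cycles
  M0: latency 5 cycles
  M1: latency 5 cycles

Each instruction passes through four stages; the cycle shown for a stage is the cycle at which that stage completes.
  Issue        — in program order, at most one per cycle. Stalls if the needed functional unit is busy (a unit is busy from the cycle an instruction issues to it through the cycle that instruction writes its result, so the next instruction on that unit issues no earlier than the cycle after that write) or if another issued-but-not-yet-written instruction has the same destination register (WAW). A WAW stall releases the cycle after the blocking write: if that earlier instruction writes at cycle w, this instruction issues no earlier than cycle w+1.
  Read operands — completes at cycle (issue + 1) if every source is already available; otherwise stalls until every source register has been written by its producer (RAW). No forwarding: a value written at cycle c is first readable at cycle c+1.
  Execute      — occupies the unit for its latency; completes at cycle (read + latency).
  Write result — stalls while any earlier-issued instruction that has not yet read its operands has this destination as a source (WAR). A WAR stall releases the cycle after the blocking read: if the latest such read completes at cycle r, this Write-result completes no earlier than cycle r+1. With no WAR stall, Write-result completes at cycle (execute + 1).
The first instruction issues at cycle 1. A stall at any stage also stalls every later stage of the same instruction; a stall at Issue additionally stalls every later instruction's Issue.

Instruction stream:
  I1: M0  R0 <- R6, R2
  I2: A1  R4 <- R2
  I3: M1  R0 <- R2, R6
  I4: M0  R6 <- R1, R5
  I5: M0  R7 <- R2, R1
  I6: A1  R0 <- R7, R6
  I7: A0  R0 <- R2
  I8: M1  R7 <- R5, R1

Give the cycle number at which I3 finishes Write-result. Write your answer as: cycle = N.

cycle 1: issue I1 (M0)
cycle 2: I1 read-ops; issue I2 (A1)
cycle 3: I2 read-ops
cycle 5: I2 finished on A1
cycle 6: I2→R4
cycle 7: I1 finished on M0
cycle 8: I1→R0
cycle 9: issue I3 (M1)
cycle 10: I3 read-ops; issue I4 (M0)
cycle 11: I4 read-ops
cycle 15: I3 finished on M1
cycle 16: I3→R0; I4 finished on M0
cycle 17: I4→R6
cycle 18: issue I5 (M0)
cycle 19: I5 read-ops; issue I6 (A1)
cycle 24: I5 finished on M0
cycle 25: I5→R7
cycle 26: I6 read-ops
cycle 28: I6 finished on A1
cycle 29: I6→R0
cycle 30: issue I7 (A0)
cycle 31: I7 read-ops; issue I8 (M1)
cycle 32: I7 finished on A0; I8 read-ops
cycle 33: I7→R0
cycle 37: I8 finished on M1
cycle 38: I8→R7

cycle = 16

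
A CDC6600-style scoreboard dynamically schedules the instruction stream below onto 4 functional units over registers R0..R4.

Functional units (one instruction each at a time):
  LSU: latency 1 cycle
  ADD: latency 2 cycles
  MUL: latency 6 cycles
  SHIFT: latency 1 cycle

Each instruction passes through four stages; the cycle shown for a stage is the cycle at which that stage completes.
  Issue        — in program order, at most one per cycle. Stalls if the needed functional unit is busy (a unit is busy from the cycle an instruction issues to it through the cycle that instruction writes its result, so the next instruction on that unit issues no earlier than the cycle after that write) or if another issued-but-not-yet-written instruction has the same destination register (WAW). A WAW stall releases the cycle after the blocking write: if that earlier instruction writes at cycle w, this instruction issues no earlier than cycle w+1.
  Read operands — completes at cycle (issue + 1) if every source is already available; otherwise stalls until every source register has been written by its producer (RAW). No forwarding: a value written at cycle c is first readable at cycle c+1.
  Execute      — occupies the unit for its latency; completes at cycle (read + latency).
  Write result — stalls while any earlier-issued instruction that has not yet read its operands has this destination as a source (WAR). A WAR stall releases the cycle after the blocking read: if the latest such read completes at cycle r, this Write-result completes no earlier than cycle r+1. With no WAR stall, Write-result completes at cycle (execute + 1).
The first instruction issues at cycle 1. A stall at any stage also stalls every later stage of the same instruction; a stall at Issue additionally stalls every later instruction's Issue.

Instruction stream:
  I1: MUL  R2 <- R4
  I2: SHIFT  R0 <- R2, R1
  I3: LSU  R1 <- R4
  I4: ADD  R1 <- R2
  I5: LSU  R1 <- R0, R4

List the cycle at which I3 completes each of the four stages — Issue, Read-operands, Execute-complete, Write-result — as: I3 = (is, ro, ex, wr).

I1: IS=1 RO=2 EX=8 WR=9
I2: IS=2 RO=10 EX=11 WR=12  [RAW R2: wait I1 write@9]
I3: IS=3 RO=4 EX=5 WR=11  [WAR R1: wait I2 read@10]
I4: IS=12 RO=13 EX=15 WR=16  [WAW R1: wait I3 write@11]
I5: IS=17 RO=18 EX=19 WR=20  [WAW R1: wait I4 write@16]

I3 = (3, 4, 5, 11)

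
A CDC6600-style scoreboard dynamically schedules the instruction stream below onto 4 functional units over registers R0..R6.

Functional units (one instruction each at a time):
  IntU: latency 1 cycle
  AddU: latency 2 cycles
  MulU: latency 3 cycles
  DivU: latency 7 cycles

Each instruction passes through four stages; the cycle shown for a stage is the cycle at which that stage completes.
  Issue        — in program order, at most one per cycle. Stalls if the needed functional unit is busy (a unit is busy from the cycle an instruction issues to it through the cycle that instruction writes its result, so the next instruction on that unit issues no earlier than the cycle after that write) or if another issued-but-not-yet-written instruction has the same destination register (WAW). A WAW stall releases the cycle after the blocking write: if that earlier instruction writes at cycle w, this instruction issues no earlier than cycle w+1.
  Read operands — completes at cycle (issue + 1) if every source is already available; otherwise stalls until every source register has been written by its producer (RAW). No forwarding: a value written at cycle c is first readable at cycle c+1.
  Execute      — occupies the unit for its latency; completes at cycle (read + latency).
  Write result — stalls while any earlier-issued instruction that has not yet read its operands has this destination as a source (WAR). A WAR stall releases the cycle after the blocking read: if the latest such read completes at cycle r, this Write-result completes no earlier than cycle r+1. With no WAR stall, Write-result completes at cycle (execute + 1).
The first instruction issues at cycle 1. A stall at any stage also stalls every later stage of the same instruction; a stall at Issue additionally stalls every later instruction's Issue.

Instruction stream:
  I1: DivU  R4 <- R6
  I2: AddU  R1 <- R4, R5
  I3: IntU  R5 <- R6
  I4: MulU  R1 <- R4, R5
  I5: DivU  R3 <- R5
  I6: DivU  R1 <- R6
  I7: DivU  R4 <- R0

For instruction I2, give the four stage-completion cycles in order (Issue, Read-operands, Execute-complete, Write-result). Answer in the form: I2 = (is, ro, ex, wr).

c1: I1 dispatched to DivU
c2: I1 operands ready | I2 dispatched to AddU
c3: I3 dispatched to IntU
c4: I3 operands ready
c5: I3 complete
c9: I1 complete
c10: R4←I1
c11: I2 operands ready
c12: R5←I3
c13: I2 complete
c14: R1←I2
c15: I4 dispatched to MulU
c16: I4 operands ready | I5 dispatched to DivU
c17: I5 operands ready
c19: I4 complete
c20: R1←I4
c24: I5 complete
c25: R3←I5
c26: I6 dispatched to DivU
c27: I6 operands ready
c34: I6 complete
c35: R1←I6
c36: I7 dispatched to DivU
c37: I7 operands ready
c44: I7 complete
c45: R4←I7

I2 = (2, 11, 13, 14)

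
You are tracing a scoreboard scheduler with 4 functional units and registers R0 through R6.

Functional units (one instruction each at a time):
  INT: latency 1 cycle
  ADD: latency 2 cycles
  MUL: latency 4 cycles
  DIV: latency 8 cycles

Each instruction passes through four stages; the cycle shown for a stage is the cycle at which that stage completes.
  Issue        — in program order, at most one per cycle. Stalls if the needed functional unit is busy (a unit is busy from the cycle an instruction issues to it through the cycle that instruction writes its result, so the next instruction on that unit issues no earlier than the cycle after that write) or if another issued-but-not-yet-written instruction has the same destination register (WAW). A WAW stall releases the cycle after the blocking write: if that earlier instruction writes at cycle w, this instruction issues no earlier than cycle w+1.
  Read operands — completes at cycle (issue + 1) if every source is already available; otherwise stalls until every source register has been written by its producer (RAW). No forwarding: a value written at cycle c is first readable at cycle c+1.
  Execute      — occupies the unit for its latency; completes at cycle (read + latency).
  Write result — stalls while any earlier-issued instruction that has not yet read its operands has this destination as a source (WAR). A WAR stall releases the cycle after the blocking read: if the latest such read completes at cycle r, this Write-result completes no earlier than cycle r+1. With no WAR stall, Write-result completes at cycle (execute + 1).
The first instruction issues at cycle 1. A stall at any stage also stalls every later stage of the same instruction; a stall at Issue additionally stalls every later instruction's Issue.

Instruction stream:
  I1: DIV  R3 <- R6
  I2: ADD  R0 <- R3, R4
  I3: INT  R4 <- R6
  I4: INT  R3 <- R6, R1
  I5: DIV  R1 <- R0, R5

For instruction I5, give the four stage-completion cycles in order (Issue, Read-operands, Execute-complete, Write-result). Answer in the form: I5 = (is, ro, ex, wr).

I1  is:1  ro:2  ex:10  wr:11
I2  is:2  ro:12  ex:14  wr:15  — RAW R3: wait I1 write@11
I3  is:3  ro:4  ex:5  wr:13  — WAR R4: wait I2 read@12
I4  is:14  ro:15  ex:16  wr:17  — struct: INT busy until I3 writes@13
I5  is:15  ro:16  ex:24  wr:25

I5 = (15, 16, 24, 25)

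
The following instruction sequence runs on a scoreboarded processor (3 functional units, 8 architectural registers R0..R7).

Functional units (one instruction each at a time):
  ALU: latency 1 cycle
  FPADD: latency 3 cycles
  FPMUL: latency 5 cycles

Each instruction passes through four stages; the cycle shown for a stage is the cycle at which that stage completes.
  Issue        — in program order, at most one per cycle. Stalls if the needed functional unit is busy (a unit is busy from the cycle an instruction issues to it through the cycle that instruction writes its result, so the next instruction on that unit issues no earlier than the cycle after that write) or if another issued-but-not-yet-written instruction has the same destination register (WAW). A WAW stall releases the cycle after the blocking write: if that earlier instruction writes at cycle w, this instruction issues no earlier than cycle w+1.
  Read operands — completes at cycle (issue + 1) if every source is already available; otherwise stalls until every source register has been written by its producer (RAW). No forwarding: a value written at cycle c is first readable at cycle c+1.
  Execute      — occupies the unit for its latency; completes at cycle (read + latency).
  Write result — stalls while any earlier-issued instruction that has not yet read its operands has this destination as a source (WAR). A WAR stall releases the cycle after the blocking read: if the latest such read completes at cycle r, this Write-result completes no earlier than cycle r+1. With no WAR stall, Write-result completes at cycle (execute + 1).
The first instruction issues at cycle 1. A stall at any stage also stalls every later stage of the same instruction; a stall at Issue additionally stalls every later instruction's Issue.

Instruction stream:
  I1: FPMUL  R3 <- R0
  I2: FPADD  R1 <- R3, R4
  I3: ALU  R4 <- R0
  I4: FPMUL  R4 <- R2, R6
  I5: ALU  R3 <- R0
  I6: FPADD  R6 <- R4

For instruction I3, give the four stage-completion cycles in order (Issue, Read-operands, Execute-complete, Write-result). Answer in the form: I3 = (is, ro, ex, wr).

c1: I1→FPMUL
c2: I1 RO · I2→FPADD
c3: I3→ALU
c4: I3 RO
c5: I3 EX
c7: I1 EX
c8: I1 WR R3
c9: I2 RO
c10: I3 WR R4
c11: I4→FPMUL
c12: I2 EX · I4 RO · I5→ALU
c13: I2 WR R1 · I5 RO
c14: I5 EX · I6→FPADD
c15: I5 WR R3
c17: I4 EX
c18: I4 WR R4
c19: I6 RO
c22: I6 EX
c23: I6 WR R6

I3 = (3, 4, 5, 10)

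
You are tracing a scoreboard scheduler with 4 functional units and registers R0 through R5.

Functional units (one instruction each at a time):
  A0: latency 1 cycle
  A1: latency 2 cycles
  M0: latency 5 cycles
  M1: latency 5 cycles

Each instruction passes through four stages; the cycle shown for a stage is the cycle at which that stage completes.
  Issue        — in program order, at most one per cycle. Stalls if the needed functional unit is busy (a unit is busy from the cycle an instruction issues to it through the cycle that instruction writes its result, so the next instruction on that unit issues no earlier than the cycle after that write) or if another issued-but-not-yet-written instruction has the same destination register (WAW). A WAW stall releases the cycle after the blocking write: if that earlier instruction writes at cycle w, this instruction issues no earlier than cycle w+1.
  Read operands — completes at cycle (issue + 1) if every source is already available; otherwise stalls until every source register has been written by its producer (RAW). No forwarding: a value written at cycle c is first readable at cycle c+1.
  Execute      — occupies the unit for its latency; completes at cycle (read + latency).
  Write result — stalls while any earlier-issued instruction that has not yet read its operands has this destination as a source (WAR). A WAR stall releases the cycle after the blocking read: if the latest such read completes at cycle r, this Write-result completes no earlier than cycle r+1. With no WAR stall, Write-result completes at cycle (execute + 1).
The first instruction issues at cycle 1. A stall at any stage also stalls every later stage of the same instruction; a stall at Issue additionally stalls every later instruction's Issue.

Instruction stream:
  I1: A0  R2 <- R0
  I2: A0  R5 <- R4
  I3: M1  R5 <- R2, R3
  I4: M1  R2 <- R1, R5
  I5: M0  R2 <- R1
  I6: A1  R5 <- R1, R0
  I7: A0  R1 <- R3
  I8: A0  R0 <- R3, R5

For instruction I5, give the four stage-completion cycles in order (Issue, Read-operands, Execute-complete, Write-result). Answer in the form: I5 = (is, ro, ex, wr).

I5 = (25, 26, 31, 32)

cycle 1: I1 issues→A0
cycle 2: I1 reads
cycle 3: I1 exec-done
cycle 4: I1 writes R2
cycle 5: I2 issues→A0
cycle 6: I2 reads
cycle 7: I2 exec-done
cycle 8: I2 writes R5
cycle 9: I3 issues→M1
cycle 10: I3 reads
cycle 15: I3 exec-done
cycle 16: I3 writes R5
cycle 17: I4 issues→M1
cycle 18: I4 reads
cycle 23: I4 exec-done
cycle 24: I4 writes R2
cycle 25: I5 issues→M0
cycle 26: I5 reads | I6 issues→A1
cycle 27: I6 reads | I7 issues→A0
cycle 28: I7 reads
cycle 29: I6 exec-done | I7 exec-done
cycle 30: I6 writes R5 | I7 writes R1
cycle 31: I5 exec-done | I8 issues→A0
cycle 32: I5 writes R2 | I8 reads
cycle 33: I8 exec-done
cycle 34: I8 writes R0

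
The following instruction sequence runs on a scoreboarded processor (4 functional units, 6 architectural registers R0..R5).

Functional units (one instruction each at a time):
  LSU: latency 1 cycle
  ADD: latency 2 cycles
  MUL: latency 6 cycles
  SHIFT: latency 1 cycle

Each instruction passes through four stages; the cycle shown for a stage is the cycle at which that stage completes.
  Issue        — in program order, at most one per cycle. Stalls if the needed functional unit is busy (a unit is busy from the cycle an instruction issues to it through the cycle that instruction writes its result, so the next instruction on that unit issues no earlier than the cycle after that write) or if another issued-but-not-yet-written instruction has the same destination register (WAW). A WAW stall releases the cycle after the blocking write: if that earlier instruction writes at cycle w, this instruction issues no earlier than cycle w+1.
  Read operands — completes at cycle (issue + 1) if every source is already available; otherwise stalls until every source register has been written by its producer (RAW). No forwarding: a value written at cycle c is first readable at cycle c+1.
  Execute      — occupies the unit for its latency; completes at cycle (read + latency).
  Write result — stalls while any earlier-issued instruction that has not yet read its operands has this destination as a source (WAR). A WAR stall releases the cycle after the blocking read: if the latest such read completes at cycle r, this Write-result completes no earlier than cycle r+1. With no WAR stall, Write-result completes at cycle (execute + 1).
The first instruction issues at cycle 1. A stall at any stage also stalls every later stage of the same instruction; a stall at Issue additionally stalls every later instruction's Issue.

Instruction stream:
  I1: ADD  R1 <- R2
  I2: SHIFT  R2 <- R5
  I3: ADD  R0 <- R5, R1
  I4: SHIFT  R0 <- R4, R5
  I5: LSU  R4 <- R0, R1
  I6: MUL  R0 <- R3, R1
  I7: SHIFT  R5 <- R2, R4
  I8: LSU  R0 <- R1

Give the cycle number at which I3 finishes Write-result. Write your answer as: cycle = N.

cycle = 10

[I1] 1/2/4/5
[I2] 2/3/4/5
[I3] 6/7/9/10  (struct: ADD busy until I1 writes@5)
[I4] 11/12/13/14  (WAW R0: wait I3 write@10)
[I5] 12/15/16/17  (RAW R0: wait I4 write@14)
[I6] 15/16/22/23  (WAW R0: wait I4 write@14)
[I7] 16/18/19/20  (RAW R4: wait I5 write@17)
[I8] 24/25/26/27  (WAW R0: wait I6 write@23)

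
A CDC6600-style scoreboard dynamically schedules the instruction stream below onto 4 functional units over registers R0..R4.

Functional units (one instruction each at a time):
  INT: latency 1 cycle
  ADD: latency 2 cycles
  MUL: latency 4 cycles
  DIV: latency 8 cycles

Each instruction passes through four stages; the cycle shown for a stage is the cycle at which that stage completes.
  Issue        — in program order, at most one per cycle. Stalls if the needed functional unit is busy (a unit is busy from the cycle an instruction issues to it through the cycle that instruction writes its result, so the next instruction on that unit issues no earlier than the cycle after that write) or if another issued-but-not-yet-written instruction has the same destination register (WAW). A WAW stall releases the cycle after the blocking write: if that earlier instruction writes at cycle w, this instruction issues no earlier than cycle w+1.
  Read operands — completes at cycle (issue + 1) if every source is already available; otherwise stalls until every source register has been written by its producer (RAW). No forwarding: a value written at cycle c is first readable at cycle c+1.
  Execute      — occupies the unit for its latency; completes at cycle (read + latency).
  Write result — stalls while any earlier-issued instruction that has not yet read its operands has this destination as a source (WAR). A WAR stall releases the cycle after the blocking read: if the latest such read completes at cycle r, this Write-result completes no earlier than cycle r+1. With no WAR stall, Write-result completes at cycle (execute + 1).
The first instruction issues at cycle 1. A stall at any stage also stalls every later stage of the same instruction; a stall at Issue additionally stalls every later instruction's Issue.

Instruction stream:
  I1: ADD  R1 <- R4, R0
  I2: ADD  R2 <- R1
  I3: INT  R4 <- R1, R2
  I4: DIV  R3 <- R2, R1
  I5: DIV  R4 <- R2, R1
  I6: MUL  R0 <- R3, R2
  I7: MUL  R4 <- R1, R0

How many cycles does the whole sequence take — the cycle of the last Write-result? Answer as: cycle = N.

I1: IS=1 RO=2 EX=4 WR=5
I2: IS=6 RO=7 EX=9 WR=10  [struct: ADD busy until I1 writes@5]
I3: IS=7 RO=11 EX=12 WR=13  [RAW R2: wait I2 write@10]
I4: IS=8 RO=11 EX=19 WR=20  [RAW R2: wait I2 write@10]
I5: IS=21 RO=22 EX=30 WR=31  [struct: DIV busy until I4 writes@20]
I6: IS=22 RO=23 EX=27 WR=28
I7: IS=32 RO=33 EX=37 WR=38  [WAW R4: wait I5 write@31]

cycle = 38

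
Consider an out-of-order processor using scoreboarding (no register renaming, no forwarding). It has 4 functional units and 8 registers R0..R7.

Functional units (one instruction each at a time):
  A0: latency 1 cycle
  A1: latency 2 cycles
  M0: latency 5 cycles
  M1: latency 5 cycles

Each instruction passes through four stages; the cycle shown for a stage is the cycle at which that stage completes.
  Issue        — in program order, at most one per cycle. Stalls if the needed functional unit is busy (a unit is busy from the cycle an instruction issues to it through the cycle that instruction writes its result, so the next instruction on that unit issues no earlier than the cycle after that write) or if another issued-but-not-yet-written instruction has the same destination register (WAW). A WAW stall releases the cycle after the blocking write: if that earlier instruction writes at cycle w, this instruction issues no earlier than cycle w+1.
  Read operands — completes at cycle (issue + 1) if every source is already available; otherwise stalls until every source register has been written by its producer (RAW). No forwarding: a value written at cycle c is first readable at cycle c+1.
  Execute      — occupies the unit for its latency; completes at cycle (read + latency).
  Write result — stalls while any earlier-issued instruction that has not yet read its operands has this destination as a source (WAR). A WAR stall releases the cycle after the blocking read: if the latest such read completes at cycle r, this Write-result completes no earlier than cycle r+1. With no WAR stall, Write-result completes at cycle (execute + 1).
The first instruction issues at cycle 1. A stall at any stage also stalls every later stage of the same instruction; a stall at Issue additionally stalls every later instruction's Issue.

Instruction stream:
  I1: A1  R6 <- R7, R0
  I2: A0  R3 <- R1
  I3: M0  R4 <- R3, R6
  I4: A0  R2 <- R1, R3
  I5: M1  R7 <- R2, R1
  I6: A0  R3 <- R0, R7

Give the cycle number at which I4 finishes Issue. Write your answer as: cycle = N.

[1] issue I1 (A1)
[2] I1 read-ops | issue I2 (A0)
[3] I2 read-ops | issue I3 (M0)
[4] I1 finished on A1 | I2 finished on A0
[5] I1→R6 | I2→R3
[6] I3 read-ops | issue I4 (A0)
[7] I4 read-ops | issue I5 (M1)
[8] I4 finished on A0
[9] I4→R2
[10] I5 read-ops | issue I6 (A0)
[11] I3 finished on M0
[12] I3→R4
[15] I5 finished on M1
[16] I5→R7
[17] I6 read-ops
[18] I6 finished on A0
[19] I6→R3

cycle = 6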